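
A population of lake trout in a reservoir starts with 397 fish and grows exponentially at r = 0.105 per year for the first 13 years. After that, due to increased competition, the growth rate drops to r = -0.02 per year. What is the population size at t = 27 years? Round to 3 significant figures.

Phase 1: N(13) = 397·e^(0.105×13) = 397·e^1.365 = 1554.54.
Phase 2 runs for 27 − 13 = 14 years at r = -0.02.
N(27) = 1554.54·e^(-0.02×14) = 1554.54·e^-0.28 = 1174.9.

1170 fish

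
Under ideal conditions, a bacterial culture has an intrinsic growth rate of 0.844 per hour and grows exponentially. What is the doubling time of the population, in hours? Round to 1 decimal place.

0.8 hours

Doubling time t_d = ln(2)/r = 0.6931/0.844 = 0.82126.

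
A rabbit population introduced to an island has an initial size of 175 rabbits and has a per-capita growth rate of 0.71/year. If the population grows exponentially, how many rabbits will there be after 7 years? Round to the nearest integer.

25205 rabbits

N(t) = N₀·e^(rt) = 175 × e^(0.71×7) = 175 × e^4.97.
e^4.97 ≈ 144.03, so N ≈ 175 × 144.03 = 25204.7.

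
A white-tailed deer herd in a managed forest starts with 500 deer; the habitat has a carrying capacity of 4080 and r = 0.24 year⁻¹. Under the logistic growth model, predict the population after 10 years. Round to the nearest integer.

A = (K − N₀)/N₀ = (4080 − 500)/500 = 7.16.
N(t) = K/(1 + A·e^(−rt)) = 4080/(1 + 7.16×e^(−0.24×10)).
e^(−2.4) = 0.090718; denominator = 1 + 7.16×0.090718 = 1.6495.
N = 4080/1.6495 = 2473.42.

2473 deer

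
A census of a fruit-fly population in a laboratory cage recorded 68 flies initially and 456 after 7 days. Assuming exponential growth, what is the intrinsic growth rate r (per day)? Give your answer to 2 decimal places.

From N(t) = N₀·e^(rt): e^(r·7) = 456/68 = 6.7059.
r·7 = ln(6.7059) = 1.903, so r = 1.903/7 = 0.27186.

0.27 per day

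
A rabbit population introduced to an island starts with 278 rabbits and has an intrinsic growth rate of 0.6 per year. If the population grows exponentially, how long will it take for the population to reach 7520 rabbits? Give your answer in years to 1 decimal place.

Set N₀·e^(rt) = 7520: e^(0.6·t) = 7520/278 = 27.05.
0.6·t = ln(27.05) = 3.2977, so t = 3.2977/0.6 = 5.4962.

5.5 years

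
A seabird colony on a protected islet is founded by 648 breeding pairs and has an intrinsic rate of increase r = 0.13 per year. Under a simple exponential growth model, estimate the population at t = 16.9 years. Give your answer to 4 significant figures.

5831 breeding pairs

N(t) = N₀·e^(rt) = 648 × e^(0.13×16.9) = 648 × e^2.197.
e^2.197 ≈ 8.998, so N ≈ 648 × 8.998 = 5830.69.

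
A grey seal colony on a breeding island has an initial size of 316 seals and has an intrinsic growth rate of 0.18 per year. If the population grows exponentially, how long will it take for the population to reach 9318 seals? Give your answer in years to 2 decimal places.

Set N₀·e^(rt) = 9318: e^(0.18·t) = 9318/316 = 29.487.
0.18·t = ln(29.487) = 3.384, so t = 3.384/0.18 = 18.8.

18.80 years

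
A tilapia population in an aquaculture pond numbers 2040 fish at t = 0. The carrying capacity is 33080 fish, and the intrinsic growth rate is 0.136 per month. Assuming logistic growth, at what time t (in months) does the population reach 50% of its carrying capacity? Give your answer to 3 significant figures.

20.0 months

A = (K − N₀)/N₀ = (33080 − 2040)/2040 = 15.216.
Solve 33080/(1 + 15.216·e^(−0.136t)) = 16540: 1 + 15.216·e^(−0.136t) = 2, so e^(−0.136t) = 0.0657216.
−0.136·t = ln(0.0657216) = -2.7223, so t = 2.7223/0.136 = 20.017.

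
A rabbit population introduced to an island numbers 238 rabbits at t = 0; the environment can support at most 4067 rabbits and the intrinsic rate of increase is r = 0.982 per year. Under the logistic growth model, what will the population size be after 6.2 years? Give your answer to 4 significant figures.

3924 rabbits

A = (K − N₀)/N₀ = (4067 − 238)/238 = 16.088.
N(t) = K/(1 + A·e^(−rt)) = 4067/(1 + 16.088×e^(−0.982×6.2)).
e^(−6.088) = 0.002269; denominator = 1 + 16.088×0.002269 = 1.0365.
N = 4067/1.0365 = 3923.76.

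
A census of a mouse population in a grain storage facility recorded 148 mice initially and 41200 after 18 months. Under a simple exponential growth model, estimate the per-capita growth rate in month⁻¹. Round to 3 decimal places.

0.313 per month

From N(t) = N₀·e^(rt): e^(r·18) = 41200/148 = 278.38.
r·18 = ln(278.38) = 5.629, so r = 5.629/18 = 0.31272.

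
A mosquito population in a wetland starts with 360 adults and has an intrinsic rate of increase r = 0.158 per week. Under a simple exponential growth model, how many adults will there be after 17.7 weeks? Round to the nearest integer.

5900 adults

N(t) = N₀·e^(rt) = 360 × e^(0.158×17.7) = 360 × e^2.797.
e^2.797 ≈ 16.389, so N ≈ 360 × 16.389 = 5899.98.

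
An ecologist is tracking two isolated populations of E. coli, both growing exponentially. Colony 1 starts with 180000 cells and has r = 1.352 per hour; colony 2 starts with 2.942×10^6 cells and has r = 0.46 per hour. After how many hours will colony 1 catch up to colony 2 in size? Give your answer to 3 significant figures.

3.13 hours

Set 180000·e^(1.352t) = 2.942×10^6·e^(0.46t).
e^((1.352 − 0.46)t) = 2.942×10^6/180000 → e^(0.892·t) = 16.344.
0.892·t = ln(16.344) = 2.7939, so t = 2.7939/0.892 = 3.1322.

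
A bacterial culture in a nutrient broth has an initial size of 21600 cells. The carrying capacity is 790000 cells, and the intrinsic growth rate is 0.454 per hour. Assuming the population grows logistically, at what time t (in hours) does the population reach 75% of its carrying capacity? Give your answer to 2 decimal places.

10.29 hours

A = (K − N₀)/N₀ = (790000 − 21600)/21600 = 35.574.
Solve 790000/(1 + 35.574·e^(−0.454t)) = 592500: 1 + 35.574·e^(−0.454t) = 1.3333, so e^(−0.454t) = 0.00937012.
−0.454·t = ln(0.00937012) = -4.6702, so t = 4.6702/0.454 = 10.287.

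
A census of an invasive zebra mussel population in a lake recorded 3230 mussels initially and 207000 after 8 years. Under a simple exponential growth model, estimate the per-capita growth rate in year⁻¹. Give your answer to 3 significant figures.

0.520 per year

From N(t) = N₀·e^(rt): e^(r·8) = 207000/3230 = 64.087.
r·8 = ln(64.087) = 4.1602, so r = 4.1602/8 = 0.52003.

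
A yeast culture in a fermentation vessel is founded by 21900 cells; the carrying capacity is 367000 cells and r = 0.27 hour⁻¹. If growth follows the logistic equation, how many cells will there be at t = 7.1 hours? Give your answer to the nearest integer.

A = (K − N₀)/N₀ = (367000 − 21900)/21900 = 15.758.
N(t) = K/(1 + A·e^(−rt)) = 367000/(1 + 15.758×e^(−0.27×7.1)).
e^(−1.917) = 0.14705; denominator = 1 + 15.758×0.14705 = 3.3172.
N = 367000/3.3172 = 110636.

110636 cells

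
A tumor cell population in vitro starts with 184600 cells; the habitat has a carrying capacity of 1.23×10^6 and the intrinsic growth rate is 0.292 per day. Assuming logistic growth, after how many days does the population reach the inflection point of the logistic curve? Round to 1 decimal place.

Logistic growth is fastest at N = K/2 = 615000.
A = (K − N₀)/N₀ = 5.6631. Set K/(1 + A·e^(−rt)) = K/2 → A·e^(−rt) = 1.
e^(−0.292t) = 1/5.6631 = 0.176583, so t = ln(5.6631)/0.292 = 1.734/0.292 = 5.9382.

5.9 days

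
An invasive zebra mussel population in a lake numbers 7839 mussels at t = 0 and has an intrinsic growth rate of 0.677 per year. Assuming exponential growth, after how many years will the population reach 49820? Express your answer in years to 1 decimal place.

2.7 years

Set N₀·e^(rt) = 49820: e^(0.677·t) = 49820/7839 = 6.3554.
0.677·t = ln(6.3554) = 1.8493, so t = 1.8493/0.677 = 2.7316.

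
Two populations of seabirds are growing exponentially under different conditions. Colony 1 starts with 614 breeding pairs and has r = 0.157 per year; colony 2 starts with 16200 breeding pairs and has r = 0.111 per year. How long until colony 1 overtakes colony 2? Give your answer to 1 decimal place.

Set 614·e^(0.157t) = 16200·e^(0.111t).
e^((0.157 − 0.111)t) = 16200/614 → e^(0.046·t) = 26.384.
0.046·t = ln(26.384) = 3.2728, so t = 3.2728/0.046 = 71.147.

71.1 years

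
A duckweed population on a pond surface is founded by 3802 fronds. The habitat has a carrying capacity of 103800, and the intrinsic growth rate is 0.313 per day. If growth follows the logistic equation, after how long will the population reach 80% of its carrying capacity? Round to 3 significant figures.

A = (K − N₀)/N₀ = (103800 − 3802)/3802 = 26.301.
Solve 103800/(1 + 26.301·e^(−0.313t)) = 83040: 1 + 26.301·e^(−0.313t) = 1.25, so e^(−0.313t) = 0.00950519.
−0.313·t = ln(0.00950519) = -4.6559, so t = 4.6559/0.313 = 14.875.

14.9 days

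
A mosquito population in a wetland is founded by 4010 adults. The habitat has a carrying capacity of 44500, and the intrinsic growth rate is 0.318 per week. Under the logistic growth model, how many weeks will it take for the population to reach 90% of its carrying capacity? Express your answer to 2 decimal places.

A = (K − N₀)/N₀ = (44500 − 4010)/4010 = 10.097.
Solve 44500/(1 + 10.097·e^(−0.318t)) = 40050: 1 + 10.097·e^(−0.318t) = 1.1111, so e^(−0.318t) = 0.0110041.
−0.318·t = ln(0.0110041) = -4.5095, so t = 4.5095/0.318 = 14.181.

14.18 weeks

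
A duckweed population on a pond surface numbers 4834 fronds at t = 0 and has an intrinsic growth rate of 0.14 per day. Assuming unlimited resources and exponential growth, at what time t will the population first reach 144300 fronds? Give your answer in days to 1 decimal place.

24.3 days

Set N₀·e^(rt) = 144300: e^(0.14·t) = 144300/4834 = 29.851.
0.14·t = ln(29.851) = 3.3962, so t = 3.3962/0.14 = 24.259.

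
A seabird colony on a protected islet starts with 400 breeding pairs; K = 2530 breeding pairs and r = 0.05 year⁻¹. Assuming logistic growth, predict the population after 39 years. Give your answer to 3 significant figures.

A = (K − N₀)/N₀ = (2530 − 400)/400 = 5.325.
N(t) = K/(1 + A·e^(−rt)) = 2530/(1 + 5.325×e^(−0.05×39)).
e^(−1.95) = 0.14227; denominator = 1 + 5.325×0.14227 = 1.7576.
N = 2530/1.7576 = 1439.46.

1440 breeding pairs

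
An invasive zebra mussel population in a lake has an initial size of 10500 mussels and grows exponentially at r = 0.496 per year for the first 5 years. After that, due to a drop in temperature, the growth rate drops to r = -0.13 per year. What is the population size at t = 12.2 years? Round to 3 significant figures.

Phase 1: N(5) = 10500·e^(0.496×5) = 10500·e^2.48 = 125383.
Phase 2 runs for 12.2 − 5 = 7.2 years at r = -0.13.
N(12.2) = 125383·e^(-0.13×7.2) = 125383·e^-0.936 = 49174.5.

49200 mussels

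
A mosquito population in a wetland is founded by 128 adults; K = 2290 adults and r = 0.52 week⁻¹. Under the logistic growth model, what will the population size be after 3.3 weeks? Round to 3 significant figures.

567 adults

A = (K − N₀)/N₀ = (2290 − 128)/128 = 16.891.
N(t) = K/(1 + A·e^(−rt)) = 2290/(1 + 16.891×e^(−0.52×3.3)).
e^(−1.716) = 0.17978; denominator = 1 + 16.891×0.17978 = 4.0367.
N = 2290/4.0367 = 567.3.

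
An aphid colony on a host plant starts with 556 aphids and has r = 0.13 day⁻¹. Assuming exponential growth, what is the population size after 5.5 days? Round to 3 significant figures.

1140 aphids

N(t) = N₀·e^(rt) = 556 × e^(0.13×5.5) = 556 × e^0.715.
e^0.715 ≈ 2.0442, so N ≈ 556 × 2.0442 = 1136.57.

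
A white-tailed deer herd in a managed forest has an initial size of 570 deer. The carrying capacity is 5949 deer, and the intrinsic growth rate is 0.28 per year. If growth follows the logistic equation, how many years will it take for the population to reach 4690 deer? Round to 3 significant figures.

A = (K − N₀)/N₀ = (5949 − 570)/570 = 9.4368.
Solve 5949/(1 + 9.4368·e^(−0.28t)) = 4690: 1 + 9.4368·e^(−0.28t) = 1.2684, so e^(−0.28t) = 0.0284463.
−0.28·t = ln(0.0284463) = -3.5597, so t = 3.5597/0.28 = 12.713.

12.7 years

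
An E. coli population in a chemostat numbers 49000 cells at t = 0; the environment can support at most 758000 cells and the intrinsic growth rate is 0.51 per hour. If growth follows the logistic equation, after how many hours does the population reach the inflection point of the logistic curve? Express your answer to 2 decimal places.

5.24 hours

Logistic growth is fastest at N = K/2 = 379000.
A = (K − N₀)/N₀ = 14.469. Set K/(1 + A·e^(−rt)) = K/2 → A·e^(−rt) = 1.
e^(−0.51t) = 1/14.469 = 0.0691114, so t = ln(14.469)/0.51 = 2.672/0.51 = 5.2393.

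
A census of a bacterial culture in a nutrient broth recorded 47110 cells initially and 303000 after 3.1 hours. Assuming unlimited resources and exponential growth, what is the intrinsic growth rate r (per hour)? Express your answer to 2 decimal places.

From N(t) = N₀·e^(rt): e^(r·3.1) = 303000/47110 = 6.4318.
r·3.1 = ln(6.4318) = 1.8612, so r = 1.8612/3.1 = 0.6004.

0.60 per hour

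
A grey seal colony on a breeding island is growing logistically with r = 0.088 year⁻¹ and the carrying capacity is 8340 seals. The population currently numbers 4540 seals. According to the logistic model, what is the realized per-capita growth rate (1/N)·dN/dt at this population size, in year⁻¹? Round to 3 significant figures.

(1/N)·dN/dt = r(1 − N/K) = 0.088 × (1 − 4540/8340).
= 0.088 × 0.45564 = 0.040096.

0.0401 per year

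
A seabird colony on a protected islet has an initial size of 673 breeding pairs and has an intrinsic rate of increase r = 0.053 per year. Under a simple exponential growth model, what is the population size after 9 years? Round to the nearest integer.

N(t) = N₀·e^(rt) = 673 × e^(0.053×9) = 673 × e^0.477.
e^0.477 ≈ 1.6112, so N ≈ 673 × 1.6112 = 1084.36.

1084 breeding pairs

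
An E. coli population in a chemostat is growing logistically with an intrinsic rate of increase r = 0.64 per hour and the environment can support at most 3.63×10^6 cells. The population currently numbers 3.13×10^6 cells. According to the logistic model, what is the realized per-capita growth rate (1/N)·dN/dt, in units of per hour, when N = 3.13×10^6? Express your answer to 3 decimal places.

0.088 per hour

(1/N)·dN/dt = r(1 − N/K) = 0.64 × (1 − 3.13×10^6/3.63×10^6).
= 0.64 × 0.13774 = 0.088154.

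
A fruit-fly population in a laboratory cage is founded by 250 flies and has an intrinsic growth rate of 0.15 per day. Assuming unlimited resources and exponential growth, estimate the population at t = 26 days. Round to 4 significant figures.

N(t) = N₀·e^(rt) = 250 × e^(0.15×26) = 250 × e^3.9.
e^3.9 ≈ 49.402, so N ≈ 250 × 49.402 = 12350.6.

12350 flies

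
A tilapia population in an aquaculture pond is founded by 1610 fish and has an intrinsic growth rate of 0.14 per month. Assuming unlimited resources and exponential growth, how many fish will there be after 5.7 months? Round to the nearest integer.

3576 fish

N(t) = N₀·e^(rt) = 1610 × e^(0.14×5.7) = 1610 × e^0.798.
e^0.798 ≈ 2.2211, so N ≈ 1610 × 2.2211 = 3575.96.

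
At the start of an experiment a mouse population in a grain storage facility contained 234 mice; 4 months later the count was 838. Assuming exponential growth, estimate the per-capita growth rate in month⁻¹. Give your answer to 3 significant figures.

From N(t) = N₀·e^(rt): e^(r·4) = 838/234 = 3.5812.
r·4 = ln(3.5812) = 1.2757, so r = 1.2757/4 = 0.31892.

0.319 per month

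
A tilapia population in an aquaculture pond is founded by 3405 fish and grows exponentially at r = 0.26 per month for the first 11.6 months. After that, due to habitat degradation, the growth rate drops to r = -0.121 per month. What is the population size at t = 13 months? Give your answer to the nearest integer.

Phase 1: N(11.6) = 3405·e^(0.26×11.6) = 3405·e^3.016 = 69494.3.
Phase 2 runs for 13 − 11.6 = 1.4 months at r = -0.121.
N(13) = 69494.3·e^(-0.121×1.4) = 69494.3·e^-0.1694 = 58665.1.

58665 fish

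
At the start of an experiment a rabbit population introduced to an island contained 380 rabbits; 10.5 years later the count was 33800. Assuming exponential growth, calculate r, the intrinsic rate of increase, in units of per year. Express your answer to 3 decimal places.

0.427 per year

From N(t) = N₀·e^(rt): e^(r·10.5) = 33800/380 = 88.947.
r·10.5 = ln(88.947) = 4.488, so r = 4.488/10.5 = 0.42743.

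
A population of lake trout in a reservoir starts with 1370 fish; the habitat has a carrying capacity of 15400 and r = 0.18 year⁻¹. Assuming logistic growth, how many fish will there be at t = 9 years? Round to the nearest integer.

A = (K − N₀)/N₀ = (15400 − 1370)/1370 = 10.241.
N(t) = K/(1 + A·e^(−rt)) = 15400/(1 + 10.241×e^(−0.18×9)).
e^(−1.62) = 0.1979; denominator = 1 + 10.241×0.1979 = 3.0267.
N = 15400/3.0267 = 5088.12.

5088 fish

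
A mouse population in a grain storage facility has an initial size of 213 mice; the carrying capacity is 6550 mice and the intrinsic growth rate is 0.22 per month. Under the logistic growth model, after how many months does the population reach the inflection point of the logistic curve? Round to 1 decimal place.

15.4 months

Logistic growth is fastest at N = K/2 = 3275.
A = (K − N₀)/N₀ = 29.751. Set K/(1 + A·e^(−rt)) = K/2 → A·e^(−rt) = 1.
e^(−0.22t) = 1/29.751 = 0.0336121, so t = ln(29.751)/0.22 = 3.3929/0.22 = 15.422.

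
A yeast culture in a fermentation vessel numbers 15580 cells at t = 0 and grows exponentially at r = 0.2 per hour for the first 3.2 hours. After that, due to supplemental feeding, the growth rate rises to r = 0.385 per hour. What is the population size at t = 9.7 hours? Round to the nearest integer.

360859 cells

Phase 1: N(3.2) = 15580·e^(0.2×3.2) = 15580·e^0.64 = 29547.2.
Phase 2 runs for 9.7 − 3.2 = 6.5 hours at r = 0.385.
N(9.7) = 29547.2·e^(0.385×6.5) = 29547.2·e^2.502 = 360859.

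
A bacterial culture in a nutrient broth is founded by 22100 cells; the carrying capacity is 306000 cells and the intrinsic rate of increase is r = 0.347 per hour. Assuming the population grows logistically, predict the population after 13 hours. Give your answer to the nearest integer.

268151 cells

A = (K − N₀)/N₀ = (306000 − 22100)/22100 = 12.846.
N(t) = K/(1 + A·e^(−rt)) = 306000/(1 + 12.846×e^(−0.347×13)).
e^(−4.511) = 0.010987; denominator = 1 + 12.846×0.010987 = 1.1411.
N = 306000/1.1411 = 268151.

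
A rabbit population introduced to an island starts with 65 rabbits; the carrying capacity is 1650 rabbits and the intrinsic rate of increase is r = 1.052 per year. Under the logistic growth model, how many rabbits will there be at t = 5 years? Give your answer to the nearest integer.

A = (K − N₀)/N₀ = (1650 − 65)/65 = 24.385.
N(t) = K/(1 + A·e^(−rt)) = 1650/(1 + 24.385×e^(−1.052×5)).
e^(−5.26) = 0.0051953; denominator = 1 + 24.385×0.0051953 = 1.1267.
N = 1650/1.1267 = 1464.47.

1464 rabbits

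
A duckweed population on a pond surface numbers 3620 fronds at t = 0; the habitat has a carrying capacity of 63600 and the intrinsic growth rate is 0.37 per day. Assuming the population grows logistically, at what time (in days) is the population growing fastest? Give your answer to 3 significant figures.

7.59 days

Logistic growth is fastest at N = K/2 = 31800.
A = (K − N₀)/N₀ = 16.569. Set K/(1 + A·e^(−rt)) = K/2 → A·e^(−rt) = 1.
e^(−0.37t) = 1/16.569 = 0.0603535, so t = ln(16.569)/0.37 = 2.8075/0.37 = 7.5879.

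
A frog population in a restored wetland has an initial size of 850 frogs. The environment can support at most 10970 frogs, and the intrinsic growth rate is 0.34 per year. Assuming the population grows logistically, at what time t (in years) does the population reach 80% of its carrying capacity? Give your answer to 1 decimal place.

11.4 years

A = (K − N₀)/N₀ = (10970 − 850)/850 = 11.906.
Solve 10970/(1 + 11.906·e^(−0.34t)) = 8776: 1 + 11.906·e^(−0.34t) = 1.25, so e^(−0.34t) = 0.020998.
−0.34·t = ln(0.020998) = -3.8633, so t = 3.8633/0.34 = 11.363.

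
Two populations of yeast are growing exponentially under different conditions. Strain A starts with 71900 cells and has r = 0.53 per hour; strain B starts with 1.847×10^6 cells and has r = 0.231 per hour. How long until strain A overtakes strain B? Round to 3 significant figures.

Set 71900·e^(0.53t) = 1.847×10^6·e^(0.231t).
e^((0.53 − 0.231)t) = 1.847×10^6/71900 → e^(0.299·t) = 25.688.
0.299·t = ln(25.688) = 3.246, so t = 3.246/0.299 = 10.856.

10.9 hours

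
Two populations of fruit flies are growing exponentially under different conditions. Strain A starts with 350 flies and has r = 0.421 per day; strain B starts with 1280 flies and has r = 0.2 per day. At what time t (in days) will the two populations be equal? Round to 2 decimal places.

5.87 days

Set 350·e^(0.421t) = 1280·e^(0.2t).
e^((0.421 − 0.2)t) = 1280/350 → e^(0.221·t) = 3.6571.
0.221·t = ln(3.6571) = 1.2967, so t = 1.2967/0.221 = 5.8673.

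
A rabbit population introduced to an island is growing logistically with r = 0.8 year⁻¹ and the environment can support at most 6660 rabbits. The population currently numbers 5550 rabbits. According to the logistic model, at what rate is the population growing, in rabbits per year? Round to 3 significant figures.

dN/dt = rN(1 − N/K) = 0.8 × 5550 × (1 − 5550/6660).
1 − 5550/6660 = 0.16667; dN/dt = 0.8 × 5550 × 0.16667 = 740.

740 rabbits per year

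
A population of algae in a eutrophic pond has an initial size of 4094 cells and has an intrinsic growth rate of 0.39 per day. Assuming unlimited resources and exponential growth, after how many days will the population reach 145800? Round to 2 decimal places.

Set N₀·e^(rt) = 145800: e^(0.39·t) = 145800/4094 = 35.613.
0.39·t = ln(35.613) = 3.5727, so t = 3.5727/0.39 = 9.1608.

9.16 days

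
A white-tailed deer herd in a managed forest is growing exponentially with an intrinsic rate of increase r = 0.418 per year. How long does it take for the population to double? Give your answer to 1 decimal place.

1.7 years

Doubling time t_d = ln(2)/r = 0.6931/0.418 = 1.6582.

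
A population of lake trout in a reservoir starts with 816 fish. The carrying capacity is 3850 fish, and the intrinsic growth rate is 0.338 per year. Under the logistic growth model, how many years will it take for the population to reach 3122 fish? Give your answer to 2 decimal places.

A = (K − N₀)/N₀ = (3850 − 816)/816 = 3.7181.
Solve 3850/(1 + 3.7181·e^(−0.338t)) = 3122: 1 + 3.7181·e^(−0.338t) = 1.2332, so e^(−0.338t) = 0.0627152.
−0.338·t = ln(0.0627152) = -2.7692, so t = 2.7692/0.338 = 8.1928.

8.19 years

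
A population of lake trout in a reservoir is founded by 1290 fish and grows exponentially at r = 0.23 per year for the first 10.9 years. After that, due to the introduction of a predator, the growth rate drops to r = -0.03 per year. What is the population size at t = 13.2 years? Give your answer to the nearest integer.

14771 fish

Phase 1: N(10.9) = 1290·e^(0.23×10.9) = 1290·e^2.507 = 15825.8.
Phase 2 runs for 13.2 − 10.9 = 2.3 years at r = -0.03.
N(13.2) = 15825.8·e^(-0.03×2.3) = 15825.8·e^-0.069 = 14770.7.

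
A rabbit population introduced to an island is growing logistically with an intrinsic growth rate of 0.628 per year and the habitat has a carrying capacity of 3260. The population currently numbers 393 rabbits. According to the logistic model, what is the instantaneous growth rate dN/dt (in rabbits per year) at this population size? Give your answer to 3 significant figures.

217 rabbits per year

dN/dt = rN(1 − N/K) = 0.628 × 393 × (1 − 393/3260).
1 − 393/3260 = 0.87945; dN/dt = 0.628 × 393 × 0.87945 = 217.05.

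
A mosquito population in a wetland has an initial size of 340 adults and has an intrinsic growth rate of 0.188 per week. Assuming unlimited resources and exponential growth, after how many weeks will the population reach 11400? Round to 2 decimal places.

18.68 weeks

Set N₀·e^(rt) = 11400: e^(0.188·t) = 11400/340 = 33.529.
0.188·t = ln(33.529) = 3.5124, so t = 3.5124/0.188 = 18.683.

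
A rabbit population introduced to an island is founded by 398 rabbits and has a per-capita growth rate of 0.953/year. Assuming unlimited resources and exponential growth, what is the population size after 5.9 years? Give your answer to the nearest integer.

110101 rabbits

N(t) = N₀·e^(rt) = 398 × e^(0.953×5.9) = 398 × e^5.623.
e^5.623 ≈ 276.64, so N ≈ 398 × 276.64 = 110101.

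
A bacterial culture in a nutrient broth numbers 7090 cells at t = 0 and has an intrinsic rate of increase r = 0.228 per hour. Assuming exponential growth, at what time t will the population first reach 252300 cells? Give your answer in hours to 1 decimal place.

Set N₀·e^(rt) = 252300: e^(0.228·t) = 252300/7090 = 35.585.
0.228·t = ln(35.585) = 3.5719, so t = 3.5719/0.228 = 15.666.

15.7 hours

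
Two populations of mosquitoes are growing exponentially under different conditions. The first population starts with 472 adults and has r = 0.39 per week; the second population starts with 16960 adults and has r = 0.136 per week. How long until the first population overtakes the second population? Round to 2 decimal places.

14.10 weeks

Set 472·e^(0.39t) = 16960·e^(0.136t).
e^((0.39 − 0.136)t) = 16960/472 → e^(0.254·t) = 35.932.
0.254·t = ln(35.932) = 3.5816, so t = 3.5816/0.254 = 14.101.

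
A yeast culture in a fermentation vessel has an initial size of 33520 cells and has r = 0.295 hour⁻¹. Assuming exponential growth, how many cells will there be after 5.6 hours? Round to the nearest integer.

174887 cells

N(t) = N₀·e^(rt) = 33520 × e^(0.295×5.6) = 33520 × e^1.652.
e^1.652 ≈ 5.2174, so N ≈ 33520 × 5.2174 = 174887.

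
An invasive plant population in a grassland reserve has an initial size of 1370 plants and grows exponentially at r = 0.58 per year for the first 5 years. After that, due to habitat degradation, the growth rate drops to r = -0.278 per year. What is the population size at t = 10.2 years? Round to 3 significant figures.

5870 plants

Phase 1: N(5) = 1370·e^(0.58×5) = 1370·e^2.9 = 24898.6.
Phase 2 runs for 10.2 − 5 = 5.2 years at r = -0.278.
N(10.2) = 24898.6·e^(-0.278×5.2) = 24898.6·e^-1.446 = 5866.22.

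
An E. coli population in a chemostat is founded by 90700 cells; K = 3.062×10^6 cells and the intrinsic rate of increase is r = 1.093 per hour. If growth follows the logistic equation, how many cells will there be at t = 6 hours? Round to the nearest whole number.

A = (K − N₀)/N₀ = (3.062×10^6 − 90700)/90700 = 32.76.
N(t) = K/(1 + A·e^(−rt)) = 3.062×10^6/(1 + 32.76×e^(−1.093×6)).
e^(−6.558) = 0.0014187; denominator = 1 + 32.76×0.0014187 = 1.0465.
N = 3.062×10^6/1.0465 = 2.926009×10^6.

2926009 cells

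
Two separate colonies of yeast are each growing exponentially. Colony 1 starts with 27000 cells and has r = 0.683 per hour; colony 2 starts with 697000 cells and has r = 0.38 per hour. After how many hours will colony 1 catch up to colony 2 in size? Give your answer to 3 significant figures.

10.7 hours

Set 27000·e^(0.683t) = 697000·e^(0.38t).
e^((0.683 − 0.38)t) = 697000/27000 → e^(0.303·t) = 25.815.
0.303·t = ln(25.815) = 3.2509, so t = 3.2509/0.303 = 10.729.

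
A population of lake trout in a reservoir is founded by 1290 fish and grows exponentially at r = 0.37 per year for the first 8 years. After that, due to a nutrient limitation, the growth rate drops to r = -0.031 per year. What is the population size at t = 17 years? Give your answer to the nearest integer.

Phase 1: N(8) = 1290·e^(0.37×8) = 1290·e^2.96 = 24894.4.
Phase 2 runs for 17 − 8 = 9 years at r = -0.031.
N(17) = 24894.4·e^(-0.031×9) = 24894.4·e^-0.279 = 18833.6.

18834 fish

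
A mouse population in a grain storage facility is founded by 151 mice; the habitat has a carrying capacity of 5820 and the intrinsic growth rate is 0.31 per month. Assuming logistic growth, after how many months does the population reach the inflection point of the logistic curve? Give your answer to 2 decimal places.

11.70 months

Logistic growth is fastest at N = K/2 = 2910.
A = (K − N₀)/N₀ = 37.543. Set K/(1 + A·e^(−rt)) = K/2 → A·e^(−rt) = 1.
e^(−0.31t) = 1/37.543 = 0.0266361, so t = ln(37.543)/0.31 = 3.6255/0.31 = 11.695.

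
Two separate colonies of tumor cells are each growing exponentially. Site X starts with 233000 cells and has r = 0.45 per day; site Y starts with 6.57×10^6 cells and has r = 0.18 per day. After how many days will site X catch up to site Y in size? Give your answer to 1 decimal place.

Set 233000·e^(0.45t) = 6.57×10^6·e^(0.18t).
e^((0.45 − 0.18)t) = 6.57×10^6/233000 → e^(0.27·t) = 28.197.
0.27·t = ln(28.197) = 3.3392, so t = 3.3392/0.27 = 12.368.

12.4 days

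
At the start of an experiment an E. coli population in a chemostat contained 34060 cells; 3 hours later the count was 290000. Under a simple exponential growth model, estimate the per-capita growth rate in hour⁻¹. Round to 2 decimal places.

From N(t) = N₀·e^(rt): e^(r·3) = 290000/34060 = 8.5144.
r·3 = ln(8.5144) = 2.1418, so r = 2.1418/3 = 0.71392.

0.71 per hour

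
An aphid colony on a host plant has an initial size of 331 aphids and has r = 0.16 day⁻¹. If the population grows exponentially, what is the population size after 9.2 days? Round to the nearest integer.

N(t) = N₀·e^(rt) = 331 × e^(0.16×9.2) = 331 × e^1.472.
e^1.472 ≈ 4.3579, so N ≈ 331 × 4.3579 = 1442.48.

1442 aphids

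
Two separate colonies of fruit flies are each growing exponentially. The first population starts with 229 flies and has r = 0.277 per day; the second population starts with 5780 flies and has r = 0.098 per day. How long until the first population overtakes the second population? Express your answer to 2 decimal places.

Set 229·e^(0.277t) = 5780·e^(0.098t).
e^((0.277 − 0.098)t) = 5780/229 → e^(0.179·t) = 25.24.
0.179·t = ln(25.24) = 3.2284, so t = 3.2284/0.179 = 18.036.

18.04 days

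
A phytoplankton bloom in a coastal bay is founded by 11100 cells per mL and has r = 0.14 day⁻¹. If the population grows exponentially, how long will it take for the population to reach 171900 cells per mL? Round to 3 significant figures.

Set N₀·e^(rt) = 171900: e^(0.14·t) = 171900/11100 = 15.486.
0.14·t = ln(15.486) = 2.74, so t = 2.74/0.14 = 19.571.

19.6 days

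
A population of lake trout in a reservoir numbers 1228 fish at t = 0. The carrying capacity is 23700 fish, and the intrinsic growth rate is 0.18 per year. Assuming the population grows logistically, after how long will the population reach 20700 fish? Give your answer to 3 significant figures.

A = (K − N₀)/N₀ = (23700 − 1228)/1228 = 18.3.
Solve 23700/(1 + 18.3·e^(−0.18t)) = 20700: 1 + 18.3·e^(−0.18t) = 1.1449, so e^(−0.18t) = 0.00791968.
−0.18·t = ln(0.00791968) = -4.8384, so t = 4.8384/0.18 = 26.88.

26.9 years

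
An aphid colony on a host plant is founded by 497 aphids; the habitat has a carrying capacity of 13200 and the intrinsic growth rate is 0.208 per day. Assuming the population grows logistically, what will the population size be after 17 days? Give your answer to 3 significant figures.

7570 aphids

A = (K − N₀)/N₀ = (13200 − 497)/497 = 25.559.
N(t) = K/(1 + A·e^(−rt)) = 13200/(1 + 25.559×e^(−0.208×17)).
e^(−3.536) = 0.02913; denominator = 1 + 25.559×0.02913 = 1.7445.
N = 13200/1.7445 = 7566.49.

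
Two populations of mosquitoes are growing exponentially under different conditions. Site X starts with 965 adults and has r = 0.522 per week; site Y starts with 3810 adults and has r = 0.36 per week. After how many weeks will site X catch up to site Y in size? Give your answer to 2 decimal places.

Set 965·e^(0.522t) = 3810·e^(0.36t).
e^((0.522 − 0.36)t) = 3810/965 → e^(0.162·t) = 3.9482.
0.162·t = ln(3.9482) = 1.3733, so t = 1.3733/0.162 = 8.4769.

8.48 weeks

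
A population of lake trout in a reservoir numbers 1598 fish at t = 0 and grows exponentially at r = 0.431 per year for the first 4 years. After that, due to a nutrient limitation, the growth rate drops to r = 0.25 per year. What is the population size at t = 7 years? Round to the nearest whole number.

18968 fish

Phase 1: N(4) = 1598·e^(0.431×4) = 1598·e^1.724 = 8959.84.
Phase 2 runs for 7 − 4 = 3 years at r = 0.25.
N(7) = 8959.84·e^(0.25×3) = 8959.84·e^0.75 = 18968.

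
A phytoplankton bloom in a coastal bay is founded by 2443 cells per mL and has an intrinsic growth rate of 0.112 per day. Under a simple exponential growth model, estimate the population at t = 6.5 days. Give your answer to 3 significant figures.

5060 cells per mL

N(t) = N₀·e^(rt) = 2443 × e^(0.112×6.5) = 2443 × e^0.728.
e^0.728 ≈ 2.0709, so N ≈ 2443 × 2.0709 = 5059.29.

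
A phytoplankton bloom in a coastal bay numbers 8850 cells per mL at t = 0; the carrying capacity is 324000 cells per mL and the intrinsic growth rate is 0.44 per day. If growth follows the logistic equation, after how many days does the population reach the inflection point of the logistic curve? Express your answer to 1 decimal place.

8.1 days

Logistic growth is fastest at N = K/2 = 162000.
A = (K − N₀)/N₀ = 35.61. Set K/(1 + A·e^(−rt)) = K/2 → A·e^(−rt) = 1.
e^(−0.44t) = 1/35.61 = 0.0280819, so t = ln(35.61)/0.44 = 3.5726/0.44 = 8.1196.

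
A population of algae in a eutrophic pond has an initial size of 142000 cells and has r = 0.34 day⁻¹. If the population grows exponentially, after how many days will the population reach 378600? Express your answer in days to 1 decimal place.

2.9 days

Set N₀·e^(rt) = 378600: e^(0.34·t) = 378600/142000 = 2.6662.
0.34·t = ln(2.6662) = 0.98065, so t = 0.98065/0.34 = 2.8843.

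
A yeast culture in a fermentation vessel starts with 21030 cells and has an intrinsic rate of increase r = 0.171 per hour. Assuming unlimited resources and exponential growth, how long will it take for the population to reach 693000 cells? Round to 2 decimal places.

20.44 hours

Set N₀·e^(rt) = 693000: e^(0.171·t) = 693000/21030 = 32.953.
0.171·t = ln(32.953) = 3.4951, so t = 3.4951/0.171 = 20.439.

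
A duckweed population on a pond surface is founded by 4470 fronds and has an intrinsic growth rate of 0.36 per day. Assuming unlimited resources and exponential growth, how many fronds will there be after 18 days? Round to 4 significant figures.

N(t) = N₀·e^(rt) = 4470 × e^(0.36×18) = 4470 × e^6.48.
e^6.48 ≈ 651.97, so N ≈ 4470 × 651.97 = 2.91431×10^6.

2914000 fronds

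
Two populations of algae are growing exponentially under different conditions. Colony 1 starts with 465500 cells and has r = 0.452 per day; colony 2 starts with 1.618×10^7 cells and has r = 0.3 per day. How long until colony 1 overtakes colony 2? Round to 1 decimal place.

Set 465500·e^(0.452t) = 1.618×10^7·e^(0.3t).
e^((0.452 − 0.3)t) = 1.618×10^7/465500 → e^(0.152·t) = 34.758.
0.152·t = ln(34.758) = 3.5484, so t = 3.5484/0.152 = 23.345.

23.3 days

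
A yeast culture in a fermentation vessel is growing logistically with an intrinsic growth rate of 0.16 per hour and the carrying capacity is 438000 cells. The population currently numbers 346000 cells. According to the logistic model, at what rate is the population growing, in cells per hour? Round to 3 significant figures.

11600 cells per hour

dN/dt = rN(1 − N/K) = 0.16 × 346000 × (1 − 346000/438000).
1 − 346000/438000 = 0.21005; dN/dt = 0.16 × 346000 × 0.21005 = 11628.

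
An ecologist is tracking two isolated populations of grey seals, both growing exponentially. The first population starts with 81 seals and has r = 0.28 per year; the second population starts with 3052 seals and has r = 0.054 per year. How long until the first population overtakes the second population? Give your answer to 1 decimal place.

16.1 years

Set 81·e^(0.28t) = 3052·e^(0.054t).
e^((0.28 − 0.054)t) = 3052/81 → e^(0.226·t) = 37.679.
0.226·t = ln(37.679) = 3.6291, so t = 3.6291/0.226 = 16.058.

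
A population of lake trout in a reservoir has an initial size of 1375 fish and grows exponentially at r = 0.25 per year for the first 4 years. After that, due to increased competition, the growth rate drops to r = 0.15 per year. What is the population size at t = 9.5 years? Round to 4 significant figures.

8529 fish

Phase 1: N(4) = 1375·e^(0.25×4) = 1375·e^1 = 3737.64.
Phase 2 runs for 9.5 − 4 = 5.5 years at r = 0.15.
N(9.5) = 3737.64·e^(0.15×5.5) = 3737.64·e^0.825 = 8528.84.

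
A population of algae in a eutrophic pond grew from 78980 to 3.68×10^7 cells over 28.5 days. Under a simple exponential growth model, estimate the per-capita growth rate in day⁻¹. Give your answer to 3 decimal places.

From N(t) = N₀·e^(rt): e^(r·28.5) = 3.68×10^7/78980 = 465.94.
r·28.5 = ln(465.94) = 6.1441, so r = 6.1441/28.5 = 0.21558.

0.216 per day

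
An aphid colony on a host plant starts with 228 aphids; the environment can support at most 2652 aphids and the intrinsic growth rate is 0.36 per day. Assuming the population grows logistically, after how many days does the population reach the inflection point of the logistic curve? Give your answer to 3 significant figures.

6.57 days

Logistic growth is fastest at N = K/2 = 1326.
A = (K − N₀)/N₀ = 10.632. Set K/(1 + A·e^(−rt)) = K/2 → A·e^(−rt) = 1.
e^(−0.36t) = 1/10.632 = 0.0940594, so t = ln(10.632)/0.36 = 2.3638/0.36 = 6.5662.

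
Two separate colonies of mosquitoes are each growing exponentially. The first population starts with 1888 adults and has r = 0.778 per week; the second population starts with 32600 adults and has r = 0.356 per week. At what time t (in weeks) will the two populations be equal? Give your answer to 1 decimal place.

6.8 weeks

Set 1888·e^(0.778t) = 32600·e^(0.356t).
e^((0.778 − 0.356)t) = 32600/1888 → e^(0.422·t) = 17.267.
0.422·t = ln(17.267) = 2.8488, so t = 2.8488/0.422 = 6.7507.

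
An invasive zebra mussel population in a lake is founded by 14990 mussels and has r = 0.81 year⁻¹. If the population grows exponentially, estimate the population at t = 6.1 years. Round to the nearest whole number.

2097252 mussels

N(t) = N₀·e^(rt) = 14990 × e^(0.81×6.1) = 14990 × e^4.941.
e^4.941 ≈ 139.91, so N ≈ 14990 × 139.91 = 2.097252×10^6.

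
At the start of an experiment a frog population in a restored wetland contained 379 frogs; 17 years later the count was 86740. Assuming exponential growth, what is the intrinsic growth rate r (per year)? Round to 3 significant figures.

0.320 per year

From N(t) = N₀·e^(rt): e^(r·17) = 86740/379 = 228.87.
r·17 = ln(228.87) = 5.4331, so r = 5.4331/17 = 0.3196.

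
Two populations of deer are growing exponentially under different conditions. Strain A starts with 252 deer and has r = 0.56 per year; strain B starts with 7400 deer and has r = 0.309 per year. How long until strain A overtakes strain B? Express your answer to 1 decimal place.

13.5 years

Set 252·e^(0.56t) = 7400·e^(0.309t).
e^((0.56 − 0.309)t) = 7400/252 → e^(0.251·t) = 29.365.
0.251·t = ln(29.365) = 3.3798, so t = 3.3798/0.251 = 13.465.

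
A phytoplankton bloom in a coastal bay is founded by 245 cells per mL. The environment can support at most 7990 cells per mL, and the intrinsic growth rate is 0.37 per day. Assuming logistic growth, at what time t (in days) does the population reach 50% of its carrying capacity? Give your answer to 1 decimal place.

9.3 days

A = (K − N₀)/N₀ = (7990 − 245)/245 = 31.612.
Solve 7990/(1 + 31.612·e^(−0.37t)) = 3995: 1 + 31.612·e^(−0.37t) = 2, so e^(−0.37t) = 0.0316333.
−0.37·t = ln(0.0316333) = -3.4535, so t = 3.4535/0.37 = 9.3339.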